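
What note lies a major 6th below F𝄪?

A#

A sixth below F lands on the letter A.
A major sixth spans 9 semitones, so F## moves to pitch class 10. On the letter A that is A#.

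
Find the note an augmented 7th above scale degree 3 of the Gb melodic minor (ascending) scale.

Scale degree 3 of Gb melodic minor (ascending) is Bbb.
An augmented seventh (12 semitones) above Bbb lands on the letter A, giving A.

A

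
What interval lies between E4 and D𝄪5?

The letter names run E→D, a span of 6 letter steps, so the interval is some kind of seventh.
E to D## is 12 semitones. A major seventh is 11, so 12 makes it augmented.

augmented seventh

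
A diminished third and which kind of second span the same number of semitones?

major

A diminished third spans 2 semitones.
A second spanning 2 semitones is major (the major second is 2).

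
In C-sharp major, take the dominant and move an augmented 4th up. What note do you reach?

C##

The dominant of C# major is G#.
An augmented fourth (6 semitones) above G# lands on the letter C, giving C##.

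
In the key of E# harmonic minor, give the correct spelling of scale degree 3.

Degree 3 takes the letter 2 steps above E, which is G.
In harmonic minor, degree 3 sits 3 semitones above the tonic. E# + 3 semitones is pitch class 8, spelled on G as G#.

G#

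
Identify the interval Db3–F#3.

Counting letters D–E–F gives a third.
Db→F# = 5 semitones, 1 wider than the major third (4), so augmented.

augmented third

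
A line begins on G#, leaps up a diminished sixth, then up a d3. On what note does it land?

A diminished sixth up from G# is Eb (letter E, 7 semitones up).
A diminished third up from Eb is Gbb (letter G, 2 semitones up).

Gbb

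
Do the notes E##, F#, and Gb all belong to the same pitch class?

Yes

E## = pitch class 6 and F# = pitch class 6 and Gb = pitch class 6 — the same pitch class, so they are enharmonic equivalents.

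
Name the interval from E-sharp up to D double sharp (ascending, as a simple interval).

major seventh

Counting letters E–F–G–A–B–C–D gives a seventh.
E#→D## = 11 semitones, exactly the major seventh.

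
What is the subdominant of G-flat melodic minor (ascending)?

Degree 4 takes the letter 3 steps above G, which is C.
In melodic minor (ascending), degree 4 sits 5 semitones above the tonic. Gb + 5 semitones is pitch class 11, spelled on C as Cb.

Cb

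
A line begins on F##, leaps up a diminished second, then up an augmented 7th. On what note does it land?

F##

A diminished second up from F## is G (letter G, 0 semitones up).
An augmented seventh up from G is F## (letter F, 12 semitones up).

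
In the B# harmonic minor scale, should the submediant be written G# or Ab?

G#

Each scale degree takes a distinct letter name. Degree 6 of a scale on B must use the letter G.
G# and Ab are enharmonically the same pitch, but only G# uses the letter G, so it is the correct spelling here.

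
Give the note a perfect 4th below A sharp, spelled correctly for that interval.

A down a perfect fourth is E, so the target letter is E.
From A#, a perfect fourth is 5 semitones down: E#.

E#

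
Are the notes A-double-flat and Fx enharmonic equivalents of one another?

Abb = pitch class 7 and F## = pitch class 7 — the same pitch class, so they are enharmonic equivalents.

Yes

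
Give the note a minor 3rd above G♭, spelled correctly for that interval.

A third above G lands on the letter B.
A minor third spans 3 semitones, so Gb moves to pitch class 9. On the letter B that is Bbb.

Bbb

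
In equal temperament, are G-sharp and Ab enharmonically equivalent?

Yes

G# is pitch class 8; Ab is pitch class 8.
All spellings map to pitch class 8, so they are enharmonically equivalent.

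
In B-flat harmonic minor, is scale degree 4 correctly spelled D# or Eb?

Each scale degree takes a distinct letter name. Degree 4 of a scale on B must use the letter E.
Eb and D# are enharmonically the same pitch, but only Eb uses the letter E, so it is the correct spelling here.

Eb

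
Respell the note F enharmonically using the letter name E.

Plain E sits 1 semitone below F, so on the letter E the same pitch needs a sharp: E#.

E#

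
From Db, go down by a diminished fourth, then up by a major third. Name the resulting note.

C#

A diminished fourth down from Db is A (letter A, 4 semitones down).
A major third up from A is C# (letter C, 4 semitones up).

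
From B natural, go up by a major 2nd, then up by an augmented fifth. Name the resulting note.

G##

A major second up from B is C# (letter C, 2 semitones up).
An augmented fifth up from C# is G## (letter G, 8 semitones up).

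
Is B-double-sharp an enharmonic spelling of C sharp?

Yes

B## is pitch class 1; C# is pitch class 1.
All spellings map to pitch class 1, so they are enharmonically equivalent.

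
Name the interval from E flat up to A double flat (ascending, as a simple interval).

diminished fourth

Counting letters E–F–G–A gives a fourth.
Eb→Abb = 4 semitones, 1 narrower than the perfect fourth (5), so diminished.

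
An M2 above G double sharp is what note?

A##

G up a major second is A, so the target letter is A.
From G##, a major second is 2 semitones up: A##.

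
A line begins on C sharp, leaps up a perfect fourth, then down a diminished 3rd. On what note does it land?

D##

A perfect fourth up from C# is F# (letter F, 5 semitones up).
A diminished third down from F# is D## (letter D, 2 semitones down).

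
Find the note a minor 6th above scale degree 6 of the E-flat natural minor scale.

Abb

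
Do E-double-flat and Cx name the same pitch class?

Ebb is pitch class 2; C## is pitch class 2.
All spellings map to pitch class 2, so they are enharmonically equivalent.

Yes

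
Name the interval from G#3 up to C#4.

perfect fourth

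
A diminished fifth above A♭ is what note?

Ebb

A up a perfect fifth is E, so the target letter is E.
From Ab, a diminished fifth is 6 semitones up: Ebb.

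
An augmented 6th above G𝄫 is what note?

A sixth above G lands on the letter E.
An augmented sixth spans 10 semitones, so Gbb moves to pitch class 3. On the letter E that is Eb.

Eb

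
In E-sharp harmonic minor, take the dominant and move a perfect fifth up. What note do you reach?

F##

The dominant of E# harmonic minor is B#.
A perfect fifth (7 semitones) above B# lands on the letter F, giving F##.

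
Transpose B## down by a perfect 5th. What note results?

E##

A fifth below B lands on the letter E.
A perfect fifth spans 7 semitones, so B## moves to pitch class 6. On the letter E that is E##.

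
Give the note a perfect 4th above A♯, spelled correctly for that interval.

A up a perfect fourth is D, so the target letter is D.
From A#, a perfect fourth is 5 semitones up: D#.

D#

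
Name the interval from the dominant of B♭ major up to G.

major second

The dominant of Bb major is F.
F up to G: letters F→G make it a second; 2 semitones makes it major.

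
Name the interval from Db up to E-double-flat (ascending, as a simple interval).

The letter names run D→E, a span of 1 letter step, so the interval is some kind of second.
Db to Ebb is 1 semitone. A major second is 2, so 1 makes it minor.

minor second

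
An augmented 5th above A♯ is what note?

A up a perfect fifth is E, so the target letter is E.
From A#, an augmented fifth is 8 semitones up: E##.

E##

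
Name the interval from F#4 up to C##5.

Counting letters F–G–A–B–C gives a fifth.
F#→C## = 8 semitones, 1 wider than the perfect fifth (7), so augmented.

augmented fifth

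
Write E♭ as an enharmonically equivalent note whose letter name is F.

Fbb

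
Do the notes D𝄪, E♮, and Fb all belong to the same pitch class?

D## = pitch class 4 and E = pitch class 4 and Fb = pitch class 4 — the same pitch class, so they are enharmonic equivalents.

Yes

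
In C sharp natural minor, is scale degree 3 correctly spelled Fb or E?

Each scale degree takes a distinct letter name. Degree 3 of a scale on C must use the letter E.
E and Fb are enharmonically the same pitch, but only E uses the letter E, so it is the correct spelling here.

E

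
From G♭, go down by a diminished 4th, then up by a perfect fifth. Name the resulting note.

A diminished fourth down from Gb is D (letter D, 4 semitones down).
A perfect fifth up from D is A (letter A, 7 semitones up).

A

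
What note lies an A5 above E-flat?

A fifth above E lands on the letter B.
An augmented fifth spans 8 semitones, so Eb moves to pitch class 11. On the letter B that is B.

B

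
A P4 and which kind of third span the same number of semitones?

augmented

A perfect fourth spans 5 semitones.
A third spanning 5 semitones is augmented (the major third is 4).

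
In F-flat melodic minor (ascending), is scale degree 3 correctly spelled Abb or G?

Abb

Each scale degree takes a distinct letter name. Degree 3 of a scale on F must use the letter A.
Abb and G are enharmonically the same pitch, but only Abb uses the letter A, so it is the correct spelling here.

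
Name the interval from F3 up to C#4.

augmented fifth

Counting letters F–G–A–B–C gives a fifth.
F→C# = 8 semitones, 1 wider than the perfect fifth (7), so augmented.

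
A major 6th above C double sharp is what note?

A##

C up a major sixth is A, so the target letter is A.
From C##, a major sixth is 9 semitones up: A##.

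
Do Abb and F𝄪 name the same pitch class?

Yes

Abb is pitch class 7; F## is pitch class 7.
All spellings map to pitch class 7, so they are enharmonically equivalent.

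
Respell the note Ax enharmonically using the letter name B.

B

Plain B sits at the same pitch as A##, so on the letter B the same pitch needs a natural: B.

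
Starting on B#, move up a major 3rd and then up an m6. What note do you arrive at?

A major third up from B# is D## (letter D, 4 semitones up).
A minor sixth up from D## is B# (letter B, 8 semitones up).

B#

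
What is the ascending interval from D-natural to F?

The letter names run D→F, a span of 2 letter steps, so the interval is some kind of third.
D to F is 3 semitones. A major third is 4, so 3 makes it minor.

minor third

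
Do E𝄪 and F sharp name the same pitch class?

E## = pitch class 6 and F# = pitch class 6 — the same pitch class, so they are enharmonic equivalents.

Yes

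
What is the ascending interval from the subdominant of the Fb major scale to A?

The subdominant of Fb major is Bbb.
Bbb up to A: letters B→A make it a seventh; 12 semitones makes it augmented.

augmented seventh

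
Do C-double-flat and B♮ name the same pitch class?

Two spellings are enharmonically equivalent only if they share a pitch class.
Here Cbb → 10, B → 11; 10 ≠ 11, so they are not.

No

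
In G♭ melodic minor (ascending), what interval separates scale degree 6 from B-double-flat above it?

diminished fifth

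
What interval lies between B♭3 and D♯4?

augmented third

The letter names run B→D, a span of 2 letter steps, so the interval is some kind of third.
Bb to D# is 5 semitones. A major third is 4, so 5 makes it augmented.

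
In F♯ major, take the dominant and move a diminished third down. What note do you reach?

The dominant of F# major is C#.
A diminished third (2 semitones) below C# lands on the letter A, giving A##.

A##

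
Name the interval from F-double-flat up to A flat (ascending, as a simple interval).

augmented third

Counting letters F–G–A gives a third.
Fbb→Ab = 5 semitones, 1 wider than the major third (4), so augmented.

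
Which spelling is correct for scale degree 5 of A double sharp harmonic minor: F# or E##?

E##

Each scale degree takes a distinct letter name. Degree 5 of a scale on A must use the letter E.
E## and F# are enharmonically the same pitch, but only E## uses the letter E, so it is the correct spelling here.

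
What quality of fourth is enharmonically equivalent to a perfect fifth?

A perfect fifth spans 7 semitones.
A fourth spanning 7 semitones is doubly augmented (the perfect fourth is 5).

doubly augmented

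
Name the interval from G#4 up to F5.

diminished seventh

Counting letters G–A–B–C–D–E–F gives a seventh.
G#→F = 9 semitones, 2 narrower than the major seventh (11), so diminished.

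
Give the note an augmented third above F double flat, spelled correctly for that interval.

F up a major third is A, so the target letter is A.
From Fbb, an augmented third is 5 semitones up: Ab.

Ab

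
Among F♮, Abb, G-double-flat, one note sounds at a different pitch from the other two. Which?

Abb

In 12-tone equal temperament, enharmonic equivalents share a pitch class. F is pitch class 5; Abb is pitch class 7; Gbb is pitch class 5.
F and Gbb share pitch class 5, while Abb is pitch class 7.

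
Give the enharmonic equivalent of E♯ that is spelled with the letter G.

Gbb

Plain G sits 2 semitones above E#, so on the letter G the same pitch needs a double flat: Gbb.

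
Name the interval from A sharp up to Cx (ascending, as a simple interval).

The letter names run A→C, a span of 2 letter steps, so the interval is some kind of third.
A# to C## is 4 semitones. A major third is 4, so 4 makes it major.

major third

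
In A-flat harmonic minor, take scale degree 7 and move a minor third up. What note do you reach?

Bb

Scale degree 7 of Ab harmonic minor is G.
A minor third (3 semitones) above G lands on the letter B, giving Bb.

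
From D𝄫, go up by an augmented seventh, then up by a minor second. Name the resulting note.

Db

An augmented seventh up from Dbb is C (letter C, 12 semitones up).
A minor second up from C is Db (letter D, 1 semitone up).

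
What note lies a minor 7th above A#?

G#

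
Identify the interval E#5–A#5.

perfect fourth

The letter names run E→A, a span of 3 letter steps, so the interval is some kind of fourth.
E# to A# is 5 semitones. A perfect fourth is 5, so 5 makes it perfect.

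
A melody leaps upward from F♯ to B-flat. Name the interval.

Counting letters F–G–A–B gives a fourth.
F#→Bb = 4 semitones, 1 narrower than the perfect fourth (5), so diminished.

diminished fourth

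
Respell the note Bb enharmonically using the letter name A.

Plain A sits 1 semitone below Bb, so on the letter A the same pitch needs a sharp: A#.

A#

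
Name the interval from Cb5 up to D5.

The letter names run C→D, a span of 1 letter step, so the interval is some kind of second.
Cb to D is 3 semitones. A major second is 2, so 3 makes it augmented.

augmented second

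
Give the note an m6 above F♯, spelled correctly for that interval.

D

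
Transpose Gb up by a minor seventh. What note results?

Fb

A seventh above G lands on the letter F.
A minor seventh spans 10 semitones, so Gb moves to pitch class 4. On the letter F that is Fb.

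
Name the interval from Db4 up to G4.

The letter names run D→G, a span of 3 letter steps, so the interval is some kind of fourth.
Db to G is 6 semitones. A perfect fourth is 5, so 6 makes it augmented.

augmented fourth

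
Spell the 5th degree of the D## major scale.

A##

Degree 5 takes the letter 4 steps above D, which is A.
In major, degree 5 sits 7 semitones above the tonic. D## + 7 semitones is pitch class 11, spelled on A as A##.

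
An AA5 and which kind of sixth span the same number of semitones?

major

A doubly augmented fifth spans 9 semitones.
A sixth spanning 9 semitones is major (the major sixth is 9).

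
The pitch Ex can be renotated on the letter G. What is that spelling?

Gb

E## is pitch class 6. The letter G alone is pitch class 7.
To reach pitch class 6 from G requires an offset of -1 semitone, i.e. flat: Gb.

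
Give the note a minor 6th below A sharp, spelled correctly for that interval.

A sixth below A lands on the letter C.
A minor sixth spans 8 semitones, so A# moves to pitch class 2. On the letter C that is C##.

C##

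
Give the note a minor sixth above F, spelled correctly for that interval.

Db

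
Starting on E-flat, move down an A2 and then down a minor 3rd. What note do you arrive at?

Bbb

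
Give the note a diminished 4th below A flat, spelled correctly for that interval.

E

A fourth below A lands on the letter E.
A diminished fourth spans 4 semitones, so Ab moves to pitch class 4. On the letter E that is E.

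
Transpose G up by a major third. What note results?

B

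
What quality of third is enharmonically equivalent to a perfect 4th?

augmented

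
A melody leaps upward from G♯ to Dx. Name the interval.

augmented fifth

Counting letters G–A–B–C–D gives a fifth.
G#→D## = 8 semitones, 1 wider than the perfect fifth (7), so augmented.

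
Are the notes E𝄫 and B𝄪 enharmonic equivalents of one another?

No

Two spellings are enharmonically equivalent only if they share a pitch class.
Here Ebb → 2, B## → 1; 1 ≠ 2, so they are not.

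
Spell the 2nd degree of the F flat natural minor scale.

Gb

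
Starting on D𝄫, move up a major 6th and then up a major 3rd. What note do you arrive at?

Db

A major sixth up from Dbb is Bbb (letter B, 9 semitones up).
A major third up from Bbb is Db (letter D, 4 semitones up).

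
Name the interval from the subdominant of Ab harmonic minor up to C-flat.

The subdominant of Ab harmonic minor is Db.
Db up to Cb: letters D→C make it a seventh; 10 semitones makes it minor.

minor seventh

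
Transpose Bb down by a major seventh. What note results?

B down a major seventh is C, so the target letter is C.
From Bb, a major seventh is 11 semitones down: Cb.

Cb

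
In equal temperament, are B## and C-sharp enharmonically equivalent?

Yes

B## is pitch class 1; C# is pitch class 1.
All spellings map to pitch class 1, so they are enharmonically equivalent.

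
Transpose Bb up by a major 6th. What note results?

G

B up a major sixth is G#, so the target letter is G.
From Bb, a major sixth is 9 semitones up: G.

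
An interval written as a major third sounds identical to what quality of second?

A major third spans 4 semitones.
A second spanning 4 semitones is doubly augmented (the major second is 2).

doubly augmented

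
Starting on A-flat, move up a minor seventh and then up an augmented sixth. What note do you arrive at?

E

A minor seventh up from Ab is Gb (letter G, 10 semitones up).
An augmented sixth up from Gb is E (letter E, 10 semitones up).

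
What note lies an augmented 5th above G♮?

D#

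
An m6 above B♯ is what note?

A sixth above B lands on the letter G.
A minor sixth spans 8 semitones, so B# moves to pitch class 8. On the letter G that is G#.

G#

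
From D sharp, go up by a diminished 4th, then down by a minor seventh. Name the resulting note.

A diminished fourth up from D# is G (letter G, 4 semitones up).
A minor seventh down from G is A (letter A, 10 semitones down).

A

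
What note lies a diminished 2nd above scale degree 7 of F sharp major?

F

Scale degree 7 of F# major is E#.
A diminished second (0 semitones) above E# lands on the letter F, giving F.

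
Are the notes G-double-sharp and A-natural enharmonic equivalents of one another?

Yes

G## is pitch class 9; A is pitch class 9.
All spellings map to pitch class 9, so they are enharmonically equivalent.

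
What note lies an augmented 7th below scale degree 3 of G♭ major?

Cbb

Scale degree 3 of Gb major is Bb.
An augmented seventh (12 semitones) below Bb lands on the letter C, giving Cbb.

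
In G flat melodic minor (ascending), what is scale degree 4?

The Gb melodic minor (ascending) scale runs Gb Ab Bbb Cb Db Eb F.
Degree 4 is Cb.

Cb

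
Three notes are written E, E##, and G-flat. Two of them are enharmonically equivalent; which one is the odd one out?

E

In 12-tone equal temperament, enharmonic equivalents share a pitch class. E is pitch class 4; E## is pitch class 6; Gb is pitch class 6.
E## and Gb share pitch class 6, while E is pitch class 4.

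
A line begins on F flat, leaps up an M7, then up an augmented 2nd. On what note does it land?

F#

A major seventh up from Fb is Eb (letter E, 11 semitones up).
An augmented second up from Eb is F# (letter F, 3 semitones up).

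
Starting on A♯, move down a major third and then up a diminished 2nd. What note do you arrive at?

A major third down from A# is F# (letter F, 4 semitones down).
A diminished second up from F# is Gb (letter G, 0 semitones up).

Gb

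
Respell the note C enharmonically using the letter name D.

C is pitch class 0. The letter D alone is pitch class 2.
To reach pitch class 0 from D requires an offset of -2 semitones, i.e. double flat: Dbb.

Dbb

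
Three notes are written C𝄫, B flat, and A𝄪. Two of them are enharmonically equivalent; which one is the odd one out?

A##

In 12-tone equal temperament, enharmonic equivalents share a pitch class. Cbb is pitch class 10; Bb is pitch class 10; A## is pitch class 11.
Cbb and Bb share pitch class 10, while A## is pitch class 11.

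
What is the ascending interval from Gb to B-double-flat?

Counting letters G–A–B gives a third.
Gb→Bbb = 3 semitones, 1 narrower than the major third (4), so minor.

minor third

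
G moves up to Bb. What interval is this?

The letter names run G→B, a span of 2 letter steps, so the interval is some kind of third.
G to Bb is 3 semitones. A major third is 4, so 3 makes it minor.

minor third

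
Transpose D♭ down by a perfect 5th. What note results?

D down a perfect fifth is G, so the target letter is G.
From Db, a perfect fifth is 7 semitones down: Gb.

Gb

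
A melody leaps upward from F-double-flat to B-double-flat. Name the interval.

augmented fourth

The letter names run F→B, a span of 3 letter steps, so the interval is some kind of fourth.
Fbb to Bbb is 6 semitones. A perfect fourth is 5, so 6 makes it augmented.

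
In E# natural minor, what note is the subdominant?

A#

Degree 4 takes the letter 3 steps above E, which is A.
In natural minor, degree 4 sits 5 semitones above the tonic. E# + 5 semitones is pitch class 10, spelled on A as A#.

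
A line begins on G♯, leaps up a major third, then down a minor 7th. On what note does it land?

C##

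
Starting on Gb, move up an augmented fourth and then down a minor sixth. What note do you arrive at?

An augmented fourth up from Gb is C (letter C, 6 semitones up).
A minor sixth down from C is E (letter E, 8 semitones down).

E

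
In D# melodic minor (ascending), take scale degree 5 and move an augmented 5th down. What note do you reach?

Scale degree 5 of D# melodic minor (ascending) is A#.
An augmented fifth (8 semitones) below A# lands on the letter D, giving D.

D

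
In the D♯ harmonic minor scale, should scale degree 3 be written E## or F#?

F#

Each scale degree takes a distinct letter name. Degree 3 of a scale on D must use the letter F.
F# and E## are enharmonically the same pitch, but only F# uses the letter F, so it is the correct spelling here.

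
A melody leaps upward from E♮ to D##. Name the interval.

augmented seventh

The letter names run E→D, a span of 6 letter steps, so the interval is some kind of seventh.
E to D## is 12 semitones. A major seventh is 11, so 12 makes it augmented.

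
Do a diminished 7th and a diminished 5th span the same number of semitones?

No

A diminished seventh spans 9 semitones; a diminished fifth spans 6.
The spans differ, so they are not enharmonic equivalents.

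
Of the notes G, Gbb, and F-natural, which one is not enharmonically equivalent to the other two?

In 12-tone equal temperament, enharmonic equivalents share a pitch class. G is pitch class 7; Gbb is pitch class 5; F is pitch class 5.
Gbb and F share pitch class 5, while G is pitch class 7.

G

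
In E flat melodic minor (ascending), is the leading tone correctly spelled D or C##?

D

Each scale degree takes a distinct letter name. Degree 7 of a scale on E must use the letter D.
D and C## are enharmonically the same pitch, but only D uses the letter D, so it is the correct spelling here.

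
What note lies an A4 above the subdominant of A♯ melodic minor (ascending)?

The subdominant of A# melodic minor (ascending) is D#.
An augmented fourth (6 semitones) above D# lands on the letter G, giving G##.

G##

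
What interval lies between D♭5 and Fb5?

minor third

The letter names run D→F, a span of 2 letter steps, so the interval is some kind of third.
Db to Fb is 3 semitones. A major third is 4, so 3 makes it minor.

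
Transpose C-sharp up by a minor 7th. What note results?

C up a major seventh is B, so the target letter is B.
From C#, a minor seventh is 10 semitones up: B.

B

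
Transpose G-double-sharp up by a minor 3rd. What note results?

A third above G lands on the letter B.
A minor third spans 3 semitones, so G## moves to pitch class 0. On the letter B that is B#.

B#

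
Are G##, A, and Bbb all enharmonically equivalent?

Yes

G## is pitch class 9; A is pitch class 9; Bbb is pitch class 9.
All spellings map to pitch class 9, so they are enharmonically equivalent.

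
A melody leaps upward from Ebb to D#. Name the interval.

doubly augmented seventh

Counting letters E–F–G–A–B–C–D gives a seventh.
Ebb→D# = 13 semitones, 2 wider than the major seventh (11), so doubly augmented.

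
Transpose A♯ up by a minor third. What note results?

A third above A lands on the letter C.
A minor third spans 3 semitones, so A# moves to pitch class 1. On the letter C that is C#.

C#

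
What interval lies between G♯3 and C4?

diminished fourth

Counting letters G–A–B–C gives a fourth.
G#→C = 4 semitones, 1 narrower than the perfect fourth (5), so diminished.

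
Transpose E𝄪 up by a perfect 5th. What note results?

B##

A fifth above E lands on the letter B.
A perfect fifth spans 7 semitones, so E## moves to pitch class 1. On the letter B that is B##.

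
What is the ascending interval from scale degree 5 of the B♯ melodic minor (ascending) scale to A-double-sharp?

major third

Scale degree 5 of B# melodic minor (ascending) is F##.
F## up to A##: letters F→A make it a third; 4 semitones makes it major.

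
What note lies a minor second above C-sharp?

D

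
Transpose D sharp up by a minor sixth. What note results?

D up a major sixth is B, so the target letter is B.
From D#, a minor sixth is 8 semitones up: B.

B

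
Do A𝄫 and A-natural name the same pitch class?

No

Two spellings are enharmonically equivalent only if they share a pitch class.
Here Abb → 7, A → 9; 7 ≠ 9, so they are not.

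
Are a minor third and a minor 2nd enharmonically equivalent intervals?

A minor third spans 3 semitones; a minor second spans 1.
The spans differ, so they are not enharmonic equivalents.

No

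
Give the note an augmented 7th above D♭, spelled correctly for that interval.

D up a major seventh is C#, so the target letter is C.
From Db, an augmented seventh is 12 semitones up: C#.

C#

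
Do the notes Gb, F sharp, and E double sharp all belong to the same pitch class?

Gb = pitch class 6 and F# = pitch class 6 and E## = pitch class 6 — the same pitch class, so they are enharmonic equivalents.

Yes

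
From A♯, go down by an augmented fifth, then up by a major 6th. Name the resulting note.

B

An augmented fifth down from A# is D (letter D, 8 semitones down).
A major sixth up from D is B (letter B, 9 semitones up).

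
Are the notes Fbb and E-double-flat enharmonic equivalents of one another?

Fbb is pitch class 3; Ebb is pitch class 2.
The pitch classes differ (3 vs. 2), so they are not enharmonic equivalents.

No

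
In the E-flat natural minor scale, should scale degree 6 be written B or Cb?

Each scale degree takes a distinct letter name. Degree 6 of a scale on E must use the letter C.
Cb and B are enharmonically the same pitch, but only Cb uses the letter C, so it is the correct spelling here.

Cb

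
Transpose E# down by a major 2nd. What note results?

E down a major second is D, so the target letter is D.
From E#, a major second is 2 semitones down: D#.

D#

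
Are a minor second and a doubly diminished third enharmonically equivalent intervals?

A minor second spans 1 semitone; a doubly diminished third spans 1.
They are enharmonically equivalent.

Yes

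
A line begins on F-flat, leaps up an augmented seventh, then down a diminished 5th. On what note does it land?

A#

An augmented seventh up from Fb is E (letter E, 12 semitones up).
A diminished fifth down from E is A# (letter A, 6 semitones down).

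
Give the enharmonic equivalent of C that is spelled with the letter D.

Dbb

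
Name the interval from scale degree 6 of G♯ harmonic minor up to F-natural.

Scale degree 6 of G# harmonic minor is E.
E up to F: letters E→F make it a second; 1 semitone makes it minor.

minor second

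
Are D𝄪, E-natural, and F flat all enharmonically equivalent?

D## is pitch class 4; E is pitch class 4; Fb is pitch class 4.
All spellings map to pitch class 4, so they are enharmonically equivalent.

Yes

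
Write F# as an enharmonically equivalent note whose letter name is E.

Plain E sits 2 semitones below F#, so on the letter E the same pitch needs a double sharp: E##.

E##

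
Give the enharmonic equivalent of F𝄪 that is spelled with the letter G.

G

F## is pitch class 7. The letter G alone is pitch class 7.
Pitch class 7 on G needs no accidental: G.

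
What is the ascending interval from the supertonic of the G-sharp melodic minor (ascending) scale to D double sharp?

augmented fourth

The supertonic of G# melodic minor (ascending) is A#.
A# up to D##: letters A→D make it a fourth; 6 semitones makes it augmented.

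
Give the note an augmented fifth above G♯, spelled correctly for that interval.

D##

A fifth above G lands on the letter D.
An augmented fifth spans 8 semitones, so G# moves to pitch class 4. On the letter D that is D##.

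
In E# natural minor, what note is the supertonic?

The E# natural minor scale runs E# F## G# A# B# C# D#.
Degree 2 is F##.

F##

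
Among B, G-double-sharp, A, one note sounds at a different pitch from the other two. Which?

In 12-tone equal temperament, enharmonic equivalents share a pitch class. B is pitch class 11; G## is pitch class 9; A is pitch class 9.
G## and A share pitch class 9, while B is pitch class 11.

B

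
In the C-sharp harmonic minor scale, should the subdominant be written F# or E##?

F#

Each scale degree takes a distinct letter name. Degree 4 of a scale on C must use the letter F.
F# and E## are enharmonically the same pitch, but only F# uses the letter F, so it is the correct spelling here.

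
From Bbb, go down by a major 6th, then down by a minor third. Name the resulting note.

A major sixth down from Bbb is Dbb (letter D, 9 semitones down).
A minor third down from Dbb is Bbb (letter B, 3 semitones down).

Bbb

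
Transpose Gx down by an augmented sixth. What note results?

G down a major sixth is Bb, so the target letter is B.
From G##, an augmented sixth is 10 semitones down: B.

B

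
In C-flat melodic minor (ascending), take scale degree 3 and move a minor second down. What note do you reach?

Db

Scale degree 3 of Cb melodic minor (ascending) is Ebb.
A minor second (1 semitone) below Ebb lands on the letter D, giving Db.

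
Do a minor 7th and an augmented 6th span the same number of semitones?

A minor seventh spans 10 semitones; an augmented sixth spans 10.
They are enharmonically equivalent.

Yes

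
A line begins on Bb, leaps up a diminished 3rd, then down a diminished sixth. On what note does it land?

A diminished third up from Bb is Dbb (letter D, 2 semitones up).
A diminished sixth down from Dbb is F (letter F, 7 semitones down).

F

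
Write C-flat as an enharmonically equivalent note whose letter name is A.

A##

Cb is pitch class 11. The letter A alone is pitch class 9.
To reach pitch class 11 from A requires an offset of +2 semitones, i.e. double sharp: A##.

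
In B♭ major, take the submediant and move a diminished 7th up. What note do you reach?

The submediant of Bb major is G.
A diminished seventh (9 semitones) above G lands on the letter F, giving Fb.

Fb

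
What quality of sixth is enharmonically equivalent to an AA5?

A doubly augmented fifth spans 9 semitones.
A sixth spanning 9 semitones is major (the major sixth is 9).

major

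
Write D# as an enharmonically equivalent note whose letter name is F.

Plain F sits 2 semitones above D#, so on the letter F the same pitch needs a double flat: Fbb.

Fbb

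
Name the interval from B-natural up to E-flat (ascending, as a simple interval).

Counting letters B–C–D–E gives a fourth.
B→Eb = 4 semitones, 1 narrower than the perfect fourth (5), so diminished.

diminished fourth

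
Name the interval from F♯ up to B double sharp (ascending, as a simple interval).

The letter names run F→B, a span of 3 letter steps, so the interval is some kind of fourth.
F# to B## is 7 semitones. A perfect fourth is 5, so 7 makes it doubly augmented.

doubly augmented fourth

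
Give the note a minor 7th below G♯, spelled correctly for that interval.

A seventh below G lands on the letter A.
A minor seventh spans 10 semitones, so G# moves to pitch class 10. On the letter A that is A#.

A#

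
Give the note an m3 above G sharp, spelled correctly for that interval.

G up a major third is B, so the target letter is B.
From G#, a minor third is 3 semitones up: B.

B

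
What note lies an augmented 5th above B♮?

A fifth above B lands on the letter F.
An augmented fifth spans 8 semitones, so B moves to pitch class 7. On the letter F that is F##.

F##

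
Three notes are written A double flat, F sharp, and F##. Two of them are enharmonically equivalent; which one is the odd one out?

F#

In 12-tone equal temperament, enharmonic equivalents share a pitch class. Abb is pitch class 7; F# is pitch class 6; F## is pitch class 7.
Abb and F## share pitch class 7, while F# is pitch class 6.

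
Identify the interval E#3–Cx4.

major sixth

The letter names run E→C, a span of 5 letter steps, so the interval is some kind of sixth.
E# to C## is 9 semitones. A major sixth is 9, so 9 makes it major.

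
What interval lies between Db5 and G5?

Counting letters D–E–F–G gives a fourth.
Db→G = 6 semitones, 1 wider than the perfect fourth (5), so augmented.

augmented fourth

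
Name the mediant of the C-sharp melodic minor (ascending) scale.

The C# melodic minor (ascending) scale runs C# D# E F# G# A# B#.
Degree 3 is E.

E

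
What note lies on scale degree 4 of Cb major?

Fb

The Cb major scale runs Cb Db Eb Fb Gb Ab Bb.
Degree 4 is Fb.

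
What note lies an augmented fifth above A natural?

A fifth above A lands on the letter E.
An augmented fifth spans 8 semitones, so A moves to pitch class 5. On the letter E that is E#.

E#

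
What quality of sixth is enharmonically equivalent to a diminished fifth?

A diminished fifth spans 6 semitones.
A sixth spanning 6 semitones is doubly diminished (the major sixth is 9).

doubly diminished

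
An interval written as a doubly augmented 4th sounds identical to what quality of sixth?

A doubly augmented fourth spans 7 semitones.
A sixth spanning 7 semitones is diminished (the major sixth is 9).

diminished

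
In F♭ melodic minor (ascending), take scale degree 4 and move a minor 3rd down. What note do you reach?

Gb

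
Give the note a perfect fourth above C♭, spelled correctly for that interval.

Fb

A fourth above C lands on the letter F.
A perfect fourth spans 5 semitones, so Cb moves to pitch class 4. On the letter F that is Fb.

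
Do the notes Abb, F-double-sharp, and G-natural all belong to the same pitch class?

Yes

Abb = pitch class 7 and F## = pitch class 7 and G = pitch class 7 — the same pitch class, so they are enharmonic equivalents.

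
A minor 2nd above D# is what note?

D up a major second is E, so the target letter is E.
From D#, a minor second is 1 semitone up: E.

E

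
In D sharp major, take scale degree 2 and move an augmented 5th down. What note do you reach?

Scale degree 2 of D# major is E#.
An augmented fifth (8 semitones) below E# lands on the letter A, giving A.

A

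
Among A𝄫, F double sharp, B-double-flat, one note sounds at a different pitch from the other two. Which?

Bbb

In 12-tone equal temperament, enharmonic equivalents share a pitch class. Abb is pitch class 7; F## is pitch class 7; Bbb is pitch class 9.
Abb and F## share pitch class 7, while Bbb is pitch class 9.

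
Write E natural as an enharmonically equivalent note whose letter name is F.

Fb

Plain F sits 1 semitone above E, so on the letter F the same pitch needs a flat: Fb.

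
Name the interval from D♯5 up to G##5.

Counting letters D–E–F–G gives a fourth.
D#→G## = 6 semitones, 1 wider than the perfect fourth (5), so augmented.

augmented fourth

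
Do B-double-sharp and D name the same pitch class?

Two spellings are enharmonically equivalent only if they share a pitch class.
Here B## → 1, D → 2; 1 ≠ 2, so they are not.

No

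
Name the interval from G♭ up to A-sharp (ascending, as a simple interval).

The letter names run G→A, a span of 1 letter step, so the interval is some kind of second.
Gb to A# is 4 semitones. A major second is 2, so 4 makes it doubly augmented.

doubly augmented second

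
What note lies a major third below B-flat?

B down a major third is G, so the target letter is G.
From Bb, a major third is 4 semitones down: Gb.

Gb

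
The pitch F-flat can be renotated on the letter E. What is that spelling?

Plain E sits at the same pitch as Fb, so on the letter E the same pitch needs a natural: E.

E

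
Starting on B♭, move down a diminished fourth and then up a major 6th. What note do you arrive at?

D#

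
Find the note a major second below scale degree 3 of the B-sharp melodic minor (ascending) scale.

Scale degree 3 of B# melodic minor (ascending) is D#.
A major second (2 semitones) below D# lands on the letter C, giving C#.

C#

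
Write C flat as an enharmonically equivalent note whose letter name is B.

B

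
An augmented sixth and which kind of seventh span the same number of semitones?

minor

An augmented sixth spans 10 semitones.
A seventh spanning 10 semitones is minor (the major seventh is 11).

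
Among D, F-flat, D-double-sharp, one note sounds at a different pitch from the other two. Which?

D

In 12-tone equal temperament, enharmonic equivalents share a pitch class. D is pitch class 2; Fb is pitch class 4; D## is pitch class 4.
Fb and D## share pitch class 4, while D is pitch class 2.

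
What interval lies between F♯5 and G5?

minor second

Counting letters F–G gives a second.
F#→G = 1 semitone, 1 narrower than the major second (2), so minor.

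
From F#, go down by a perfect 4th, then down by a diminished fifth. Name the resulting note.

F##

A perfect fourth down from F# is C# (letter C, 5 semitones down).
A diminished fifth down from C# is F## (letter F, 6 semitones down).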